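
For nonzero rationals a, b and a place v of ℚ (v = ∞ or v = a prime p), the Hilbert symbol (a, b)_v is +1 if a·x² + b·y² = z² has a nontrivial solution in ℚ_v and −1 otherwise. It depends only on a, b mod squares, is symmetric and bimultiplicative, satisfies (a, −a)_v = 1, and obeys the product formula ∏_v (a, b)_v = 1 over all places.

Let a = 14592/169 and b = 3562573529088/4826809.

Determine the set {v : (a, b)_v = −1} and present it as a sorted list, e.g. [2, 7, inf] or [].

[]

Mod squares: a ≡ 57, b ≡ 798. Check v ∈ {∞, 2, 3, 7, 13, 19, 29}.
v=29: a=29^0·(≡28), b=29^2·(≡18) mod 29; (28|29)=+1, (18|29)=-1; (−1)^{0·2·14}·(+1)^2·(-1)^0 = +1.
v=∞: 57 > 0 and 798 > 0  ⇒  (a,b)_∞ = +1.
v=3: a=3^1·(≡1), b=3^5·(≡2) mod 3; (1|3)=+1, (2|3)=-1; (−1)^{1·5·1}·(+1)^5·(-1)^1 = +1.
v=2: v_2(a)=8, v_2(b)=17; units ≡ 1, 7 (mod 8); ε·ε+αω+βω = 0·1+8·0+17·0 ≡ 0  ⇒  (a,b)_2 = +1.
v=19: a=19^1·(≡15), b=19^1·(≡4) mod 19; (15|19)=-1, (4|19)=+1; (−1)^{1·1·9}·(-1)^1·(+1)^1 = +1.
v=7: a=7^0·(≡4), b=7^1·(≡2) mod 7; (4|7)=+1, (2|7)=+1; (−1)^{0·1·3}·(+1)^1·(+1)^0 = +1.
v=13: a=13^-2·(≡6), b=13^-6·(≡2) mod 13; (6|13)=-1, (2|13)=-1; (−1)^{-2·-6·6}·(-1)^-6·(-1)^-2 = +1.
Ram(a, b) = ∅: the form 57·x² + 798·y² − z² is isotropic over every ℚ_v, so by Hasse–Minkowski it is isotropic over ℚ.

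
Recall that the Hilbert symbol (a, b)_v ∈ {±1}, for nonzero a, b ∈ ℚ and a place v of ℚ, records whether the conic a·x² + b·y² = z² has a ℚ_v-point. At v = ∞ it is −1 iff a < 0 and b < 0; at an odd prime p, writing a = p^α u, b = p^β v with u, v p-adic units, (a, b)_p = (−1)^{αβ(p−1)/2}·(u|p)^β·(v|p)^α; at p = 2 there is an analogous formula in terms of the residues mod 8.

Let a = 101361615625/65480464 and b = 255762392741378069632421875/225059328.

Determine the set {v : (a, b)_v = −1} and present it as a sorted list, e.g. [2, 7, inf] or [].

[5, 23, 29, 43]

Mod squares: a ≡ 118465, b ≡ 1089878. Check v ∈ {∞, 2, 3, 5, 7, 11, 13, 17, 19, 23, 29, 37, 43}.
v=3: a=3^0·(≡1), b=3^-2·(≡2) mod 3; (1|3)=+1, (2|3)=-1; (−1)^{0·-2·1}·(+1)^-2·(-1)^0 = +1.
v=29: a=29^1·(≡22), b=29^3·(≡3) mod 29; (22|29)=+1, (3|29)=-1; (−1)^{1·3·14}·(+1)^3·(-1)^1 = -1.
v=7: a=7^-2·(≡4), b=7^2·(≡5) mod 7; (4|7)=+1, (5|7)=-1; (−1)^{-2·2·3}·(+1)^2·(-1)^-2 = +1.
v=17: a=17^-4·(≡8), b=17^-2·(≡15) mod 17; (8|17)=+1, (15|17)=+1; (−1)^{-4·-2·8}·(+1)^-2·(+1)^-4 = +1.
v=23: a=23^0·(≡22), b=23^1·(≡8) mod 23; (22|23)=-1, (8|23)=+1; (−1)^{0·1·11}·(-1)^1·(+1)^0 = -1.
v=37: a=37^2·(≡11), b=37^0·(≡32) mod 37; (11|37)=+1, (32|37)=-1; (−1)^{2·0·18}·(+1)^0·(-1)^2 = +1.
v=43: a=43^1·(≡20), b=43^3·(≡30) mod 43; (20|43)=-1, (30|43)=-1; (−1)^{1·3·21}·(-1)^3·(-1)^1 = -1.
v=5: a=5^5·(≡3), b=5^8·(≡3) mod 5; (3|5)=-1, (3|5)=-1; (−1)^{5·8·2}·(-1)^8·(-1)^5 = -1.
v=13: a=13^0·(≡1), b=13^-2·(≡9) mod 13; (1|13)=+1, (9|13)=+1; (−1)^{0·-2·6}·(+1)^-2·(+1)^0 = +1.
v=19: a=19^1·(≡8), b=19^5·(≡4) mod 19; (8|19)=-1, (4|19)=+1; (−1)^{1·5·9}·(-1)^5·(+1)^1 = +1.
v=∞: 118465 > 0 and 1089878 > 0  ⇒  (a,b)_∞ = +1.
v=11: a=11^0·(≡10), b=11^2·(≡4) mod 11; (10|11)=-1, (4|11)=+1; (−1)^{0·2·5}·(-1)^2·(+1)^0 = +1.
v=2: v_2(a)=-4, v_2(b)=-9; units ≡ 1, 3 (mod 8); ε·ε+αω+βω = 0·1+-4·1+-9·0 ≡ 0  ⇒  (a,b)_2 = +1.
|Ram(118465, 1089878)| = 4, even; anisotropic at {5, 23, 29, 43}.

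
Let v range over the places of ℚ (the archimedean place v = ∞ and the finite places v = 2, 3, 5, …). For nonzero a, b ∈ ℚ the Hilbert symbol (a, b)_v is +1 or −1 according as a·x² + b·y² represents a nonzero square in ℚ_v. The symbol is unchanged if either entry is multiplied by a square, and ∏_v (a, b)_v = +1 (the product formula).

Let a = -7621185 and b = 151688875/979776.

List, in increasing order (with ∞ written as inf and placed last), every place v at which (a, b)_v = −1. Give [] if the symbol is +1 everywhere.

[2, 5, 13, 17]

Mod squares: a ≡ -62985, b ≡ 440895. Check v ∈ {∞, 2, 3, 5, 7, 11, 13, 17, 19}.
v=∞: -62985 < 0 and 440895 > 0  ⇒  (a,b)_∞ = +1.
v=7: a=7^0·(≡2), b=7^-1·(≡3) mod 7; (2|7)=+1, (3|7)=-1; (−1)^{0·-1·3}·(+1)^-1·(-1)^0 = +1.
v=17: a=17^1·(≡2), b=17^3·(≡7) mod 17; (2|17)=+1, (7|17)=-1; (−1)^{1·3·8}·(+1)^3·(-1)^1 = -1.
v=19: a=19^1·(≡13), b=19^1·(≡5) mod 19; (13|19)=-1, (5|19)=+1; (−1)^{1·1·9}·(-1)^1·(+1)^1 = +1.
v=3: a=3^1·(≡2), b=3^-7·(≡1) mod 3; (2|3)=-1, (1|3)=+1; (−1)^{1·-7·1}·(-1)^-7·(+1)^1 = +1.
v=13: a=13^1·(≡3), b=13^1·(≡6) mod 13; (3|13)=+1, (6|13)=-1; (−1)^{1·1·6}·(+1)^1·(-1)^1 = -1.
v=11: a=11^2·(≡1), b=11^0·(≡5) mod 11; (1|11)=+1, (5|11)=+1; (−1)^{2·0·5}·(+1)^0·(+1)^2 = +1.
v=2: v_2(a)=0, v_2(b)=-6; units ≡ 7, 7 (mod 8); ε·ε+αω+βω = 1·1+0·0+-6·0 ≡ 1  ⇒  (a,b)_2 = -1.
v=5: a=5^1·(≡3), b=5^3·(≡1) mod 5; (3|5)=-1, (1|5)=+1; (−1)^{1·3·2}·(-1)^3·(+1)^1 = -1.
(-62985, 440895 / ℚ) ramifies at {2, 5, 13, 17}: a division algebra.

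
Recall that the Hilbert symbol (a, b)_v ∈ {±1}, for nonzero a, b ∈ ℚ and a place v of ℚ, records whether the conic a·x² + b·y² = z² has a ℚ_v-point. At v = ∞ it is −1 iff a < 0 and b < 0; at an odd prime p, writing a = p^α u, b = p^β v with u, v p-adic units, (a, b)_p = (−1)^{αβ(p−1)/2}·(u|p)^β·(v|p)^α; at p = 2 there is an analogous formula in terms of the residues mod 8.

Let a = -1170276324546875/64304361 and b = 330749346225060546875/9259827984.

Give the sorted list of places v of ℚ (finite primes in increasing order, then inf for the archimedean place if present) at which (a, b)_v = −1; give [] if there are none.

[13, 17]

Mod squares: a ≡ -299, b ≡ 3380195. Check v ∈ {∞, 2, 3, 5, 7, 11, 13, 17, 19, 23}.
v=2: v_2(a)=0, v_2(b)=-4; units ≡ 5, 3 (mod 8); ε·ε+αω+βω = 0·1+0·1+-4·1 ≡ 0  ⇒  (a,b)_2 = +1.
v=19: a=19^2·(≡11), b=19^3·(≡2) mod 19; (11|19)=+1, (2|19)=-1; (−1)^{2·3·9}·(+1)^3·(-1)^2 = +1.
v=11: a=11^-2·(≡9), b=11^-2·(≡4) mod 11; (9|11)=+1, (4|11)=+1; (−1)^{-2·-2·5}·(+1)^-2·(+1)^-2 = +1.
v=7: a=7^4·(≡1), b=7^5·(≡2) mod 7; (1|7)=+1, (2|7)=+1; (−1)^{4·5·3}·(+1)^5·(+1)^4 = +1.
v=3: a=3^-12·(≡1), b=3^-14·(≡2) mod 3; (1|3)=+1, (2|3)=-1; (−1)^{-12·-14·1}·(+1)^-14·(-1)^-12 = +1.
v=5: a=5^6·(≡4), b=5^9·(≡4) mod 5; (4|5)=+1, (4|5)=+1; (−1)^{6·9·2}·(+1)^9·(+1)^6 = +1.
v=13: a=13^1·(≡12), b=13^1·(≡5) mod 13; (12|13)=+1, (5|13)=-1; (−1)^{1·1·6}·(+1)^1·(-1)^1 = -1.
v=∞: -299 < 0 and 3380195 > 0  ⇒  (a,b)_∞ = +1.
v=17: a=17^2·(≡11), b=17^3·(≡12) mod 17; (11|17)=-1, (12|17)=-1; (−1)^{2·3·8}·(-1)^3·(-1)^2 = -1.
v=23: a=23^1·(≡17), b=23^1·(≡1) mod 23; (17|23)=-1, (1|23)=+1; (−1)^{1·1·11}·(-1)^1·(+1)^1 = +1.
(-299, 3380195 / ℚ) ramifies at {13, 17}: a division algebra.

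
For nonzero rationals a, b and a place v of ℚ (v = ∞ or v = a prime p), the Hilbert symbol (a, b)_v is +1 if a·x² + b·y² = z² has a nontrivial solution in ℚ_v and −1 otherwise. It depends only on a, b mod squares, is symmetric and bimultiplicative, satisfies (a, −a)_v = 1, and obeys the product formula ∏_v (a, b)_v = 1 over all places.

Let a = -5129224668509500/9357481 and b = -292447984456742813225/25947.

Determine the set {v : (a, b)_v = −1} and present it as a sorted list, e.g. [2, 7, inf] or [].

Mod squares: a ≡ -230695, b ≡ -41667. Check v ∈ {∞, 2, 3, 5, 7, 13, 17, 19, 23, 29, 31, 37, 43}.
v=2: v_2(a)=2, v_2(b)=0; units ≡ 1, 5 (mod 8); ε·ε+αω+βω = 0·0+2·1+0·0 ≡ 0  ⇒  (a,b)_2 = +1.
v=19: a=19^-2·(≡10), b=19^1·(≡11) mod 19; (10|19)=-1, (11|19)=+1; (−1)^{-2·1·9}·(-1)^1·(+1)^-2 = -1.
v=3: a=3^0·(≡2), b=3^-3·(≡1) mod 3; (2|3)=-1, (1|3)=+1; (−1)^{0·-3·1}·(-1)^-3·(+1)^0 = -1.
v=37: a=37^3·(≡15), b=37^4·(≡8) mod 37; (15|37)=-1, (8|37)=-1; (−1)^{3·4·18}·(-1)^4·(-1)^3 = -1.
v=13: a=13^2·(≡3), b=13^0·(≡7) mod 13; (3|13)=+1, (7|13)=-1; (−1)^{2·0·6}·(+1)^0·(-1)^2 = +1.
v=∞: -230695 < 0 and -41667 < 0  ⇒  (a,b)_∞ = -1.
v=17: a=17^0·(≡6), b=17^3·(≡6) mod 17; (6|17)=-1, (6|17)=-1; (−1)^{0·3·8}·(-1)^3·(-1)^0 = -1.
v=29: a=29^1·(≡16), b=29^2·(≡20) mod 29; (16|29)=+1, (20|29)=+1; (−1)^{1·2·14}·(+1)^2·(+1)^1 = +1.
v=31: a=31^2·(≡25), b=31^-2·(≡8) mod 31; (25|31)=+1, (8|31)=+1; (−1)^{2·-2·15}·(+1)^-2·(+1)^2 = +1.
v=5: a=5^3·(≡4), b=5^2·(≡3) mod 5; (4|5)=+1, (3|5)=-1; (−1)^{3·2·2}·(+1)^2·(-1)^3 = -1.
v=43: a=43^1·(≡21), b=43^3·(≡39) mod 43; (21|43)=+1, (39|43)=-1; (−1)^{1·3·21}·(+1)^3·(-1)^1 = +1.
v=23: a=23^-2·(≡9), b=23^0·(≡13) mod 23; (9|23)=+1, (13|23)=+1; (−1)^{-2·0·11}·(+1)^0·(+1)^-2 = +1.
v=7: a=7^-2·(≡4), b=7^0·(≡1) mod 7; (4|7)=+1, (1|7)=+1; (−1)^{-2·0·3}·(+1)^0·(+1)^-2 = +1.
(-230695, -41667 / ℚ) ramifies at {3, 5, 17, 19, 37, ∞}: a division algebra.

[3, 5, 17, 19, 37, inf]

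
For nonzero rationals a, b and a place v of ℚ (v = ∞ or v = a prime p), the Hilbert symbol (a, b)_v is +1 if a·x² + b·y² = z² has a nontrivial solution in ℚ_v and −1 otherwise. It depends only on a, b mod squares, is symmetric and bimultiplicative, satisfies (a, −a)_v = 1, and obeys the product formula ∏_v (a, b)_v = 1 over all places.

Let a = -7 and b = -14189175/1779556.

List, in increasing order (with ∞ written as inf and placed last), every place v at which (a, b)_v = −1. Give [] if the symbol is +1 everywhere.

[13, inf]

Mod squares: a ≡ -7, b ≡ -143. Check v ∈ {∞, 2, 3, 5, 7, 11, 13, 23, 29}.
v=3: a=3^0·(≡2), b=3^4·(≡1) mod 3; (2|3)=-1, (1|3)=+1; (−1)^{0·4·1}·(-1)^4·(+1)^0 = +1.
v=29: a=29^0·(≡22), b=29^-2·(≡26) mod 29; (22|29)=+1, (26|29)=-1; (−1)^{0·-2·14}·(+1)^-2·(-1)^0 = +1.
v=7: a=7^1·(≡6), b=7^2·(≡4) mod 7; (6|7)=-1, (4|7)=+1; (−1)^{1·2·3}·(-1)^2·(+1)^1 = +1.
v=23: a=23^0·(≡16), b=23^-2·(≡9) mod 23; (16|23)=+1, (9|23)=+1; (−1)^{0·-2·11}·(+1)^-2·(+1)^0 = +1.
v=5: a=5^0·(≡3), b=5^2·(≡3) mod 5; (3|5)=-1, (3|5)=-1; (−1)^{0·2·2}·(-1)^2·(-1)^0 = +1.
v=11: a=11^0·(≡4), b=11^1·(≡5) mod 11; (4|11)=+1, (5|11)=+1; (−1)^{0·1·5}·(+1)^1·(+1)^0 = +1.
v=2: v_2(a)=0, v_2(b)=-2; units ≡ 1, 1 (mod 8); ε·ε+αω+βω = 0·0+0·0+-2·0 ≡ 0  ⇒  (a,b)_2 = +1.
v=13: a=13^0·(≡6), b=13^1·(≡8) mod 13; (6|13)=-1, (8|13)=-1; (−1)^{0·1·6}·(-1)^1·(-1)^0 = -1.
v=∞: -7 < 0 and -143 < 0  ⇒  (a,b)_∞ = -1.
Ram(-7, -143) = {13, ∞}; no ℚ_13-point on the conic.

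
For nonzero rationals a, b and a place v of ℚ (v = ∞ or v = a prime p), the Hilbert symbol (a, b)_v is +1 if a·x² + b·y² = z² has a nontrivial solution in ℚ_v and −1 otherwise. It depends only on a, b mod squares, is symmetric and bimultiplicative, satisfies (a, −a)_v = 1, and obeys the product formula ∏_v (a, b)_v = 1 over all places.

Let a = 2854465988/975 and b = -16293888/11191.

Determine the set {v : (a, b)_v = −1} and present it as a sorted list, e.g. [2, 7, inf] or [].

[3, 31]

Mod squares: a ≡ 663, b ≡ -13702. Check v ∈ {∞, 2, 3, 5, 11, 13, 17, 19, 31}.
v=19: a=19^2·(≡5), b=19^-2·(≡11) mod 19; (5|19)=+1, (11|19)=+1; (−1)^{2·-2·9}·(+1)^-2·(+1)^2 = +1.
v=∞: 663 > 0 and -13702 < 0  ⇒  (a,b)_∞ = +1.
v=17: a=17^1·(≡14), b=17^1·(≡6) mod 17; (14|17)=-1, (6|17)=-1; (−1)^{1·1·8}·(-1)^1·(-1)^1 = +1.
v=11: a=11^2·(≡4), b=11^0·(≡4) mod 11; (4|11)=+1, (4|11)=+1; (−1)^{2·0·5}·(+1)^0·(+1)^2 = +1.
v=5: a=5^-2·(≡2), b=5^0·(≡2) mod 5; (2|5)=-1, (2|5)=-1; (−1)^{-2·0·2}·(-1)^0·(-1)^-2 = +1.
v=13: a=13^-1·(≡1), b=13^1·(≡10) mod 13; (1|13)=+1, (10|13)=+1; (−1)^{-1·1·6}·(+1)^1·(+1)^-1 = +1.
v=3: a=3^-1·(≡2), b=3^2·(≡2) mod 3; (2|3)=-1, (2|3)=-1; (−1)^{-1·2·1}·(-1)^2·(-1)^-1 = -1.
v=2: v_2(a)=2, v_2(b)=13; units ≡ 7, 5 (mod 8); ε·ε+αω+βω = 1·0+2·1+13·0 ≡ 0  ⇒  (a,b)_2 = +1.
v=31: a=31^2·(≡23), b=31^-1·(≡29) mod 31; (23|31)=-1, (29|31)=-1; (−1)^{2·-1·15}·(-1)^-1·(-1)^2 = -1.
Ram(663, -13702) = {3, 31}; no ℚ_3-point on the conic.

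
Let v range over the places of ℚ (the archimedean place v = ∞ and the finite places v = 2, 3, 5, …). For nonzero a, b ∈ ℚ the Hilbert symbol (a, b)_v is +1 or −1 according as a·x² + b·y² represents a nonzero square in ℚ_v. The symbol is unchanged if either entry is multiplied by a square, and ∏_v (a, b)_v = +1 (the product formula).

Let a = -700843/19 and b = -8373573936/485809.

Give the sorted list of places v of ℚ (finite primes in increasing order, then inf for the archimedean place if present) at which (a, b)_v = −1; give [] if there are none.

(a, b) ≡ (-78793, -299) mod (ℚ^×)²; places V = {2, 3, 7, 11, 13, 17, 19, 23, 29, 41, ∞}.
(a,b)_11: α=1, u≡4; β=0, v≡4 (mod 11); (4|11)=+1, (4|11)=+1; sign (−1)^0·+1^0·+1^1 = +1.
(a,b)_∞: sgn(-78793)=−, sgn(-299)=−, so -1.
(a,b)_17: α=0, u≡8; β=-2, v≡6 (mod 17); (8|17)=+1, (6|17)=-1; sign (−1)^0·+1^-2·-1^0 = +1.
(a,b)_3: α=0, u≡2; β=6, v≡1 (mod 3); (2|3)=-1, (1|3)=+1; sign (−1)^0·-1^6·+1^0 = +1.
(a,b)_2: α=0, β=4; u≡7, v≡5 (mod 8); ε(u)ε(v)=1·0, αω(v)=0·1, βω(u)=4·0; sum ≡ 0  ⇒  +1.
(a,b)_23: α=0, u≡14; β=1, v≡21 (mod 23); (14|23)=-1, (21|23)=-1; sign (−1)^0·-1^1·-1^0 = -1.
(a,b)_19: α=-1, u≡10; β=0, v≡16 (mod 19); (10|19)=-1, (16|19)=+1; sign (−1)^0·-1^0·+1^-1 = +1.
(a,b)_7: α=0, u≡5; β=4, v≡2 (mod 7); (5|7)=-1, (2|7)=+1; sign (−1)^0·-1^4·+1^0 = +1.
(a,b)_13: α=3, u≡1; β=1, v≡10 (mod 13); (1|13)=+1, (10|13)=+1; sign (−1)^0·+1^1·+1^3 = +1.
(a,b)_41: α=0, u≡20; β=-2, v≡28 (mod 41); (20|41)=+1, (28|41)=-1; sign (−1)^0·+1^-2·-1^0 = +1.
(a,b)_29: α=1, u≡1; β=0, v≡5 (mod 29); (1|29)=+1, (5|29)=+1; sign (−1)^0·+1^0·+1^1 = +1.
(-78793, -299 / ℚ) ramifies at {23, ∞}: a division algebra.

[23, inf]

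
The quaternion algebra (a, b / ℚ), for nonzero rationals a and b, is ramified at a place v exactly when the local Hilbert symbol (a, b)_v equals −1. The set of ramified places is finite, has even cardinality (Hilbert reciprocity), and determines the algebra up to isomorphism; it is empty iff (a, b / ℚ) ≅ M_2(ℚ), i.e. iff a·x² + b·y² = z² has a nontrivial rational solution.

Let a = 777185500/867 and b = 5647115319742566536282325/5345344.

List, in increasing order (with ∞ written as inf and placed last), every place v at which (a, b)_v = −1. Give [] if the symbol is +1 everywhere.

[3, 5, 13, 29]

(a, b) ≡ (23315565, 160797) mod (ℚ^×)²; places V = {2, 3, 5, 7, 13, 17, 19, 29, 31, ∞}.
(a,b)_19: α=1, u≡7; β=3, v≡3 (mod 19); (7|19)=+1, (3|19)=-1; sign (−1)^1·+1^3·-1^1 = +1.
(a,b)_5: α=3, u≡2; β=2, v≡2 (mod 5); (2|5)=-1, (2|5)=-1; sign (−1)^0·-1^2·-1^3 = -1.
(a,b)_31: α=1, u≡6; β=3, v≡18 (mod 31); (6|31)=-1, (18|31)=+1; sign (−1)^1·-1^3·+1^1 = +1.
(a,b)_3: α=-1, u≡1; β=11, v≡1 (mod 3); (1|3)=+1, (1|3)=+1; sign (−1)^1·+1^11·+1^-1 = -1.
(a,b)_2: α=2, β=-6; u≡5, v≡5 (mod 8); ε(u)ε(v)=0·0, αω(v)=2·1, βω(u)=-6·1; sum ≡ 0  ⇒  +1.
(a,b)_7: α=1, u≡3; β=5, v≡2 (mod 7); (3|7)=-1, (2|7)=+1; sign (−1)^1·-1^5·+1^1 = +1.
(a,b)_17: α=-2, u≡12; β=-4, v≡3 (mod 17); (12|17)=-1, (3|17)=-1; sign (−1)^0·-1^-4·-1^-2 = +1.
(a,b)_∞: sgn(23315565)=+, sgn(160797)=+, so +1.
(a,b)_29: α=1, u≡3; β=0, v≡17 (mod 29); (3|29)=-1, (17|29)=-1; sign (−1)^0·-1^0·-1^1 = -1.
(a,b)_13: α=1, u≡4; β=5, v≡2 (mod 13); (4|13)=+1, (2|13)=-1; sign (−1)^0·+1^5·-1^1 = -1.
Ram(23315565, 160797) = {3, 5, 13, 29}; no ℚ_3-point on the conic.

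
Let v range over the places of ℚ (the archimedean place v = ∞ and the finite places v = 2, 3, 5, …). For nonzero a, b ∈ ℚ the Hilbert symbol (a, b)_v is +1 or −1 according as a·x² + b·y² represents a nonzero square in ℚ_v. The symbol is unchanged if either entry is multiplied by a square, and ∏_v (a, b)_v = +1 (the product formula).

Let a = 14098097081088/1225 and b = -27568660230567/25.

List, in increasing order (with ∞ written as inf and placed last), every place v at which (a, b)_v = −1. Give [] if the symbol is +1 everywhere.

[23, 43]

(a, b) ≡ (1763, -23) mod (ℚ^×)²; places V = {2, 3, 5, 7, 23, 41, 43, ∞}.
(a,b)_7: α=-2, u≡5; β=0, v≡5 (mod 7); (5|7)=-1, (5|7)=-1; sign (−1)^0·-1^0·-1^-2 = +1.
(a,b)_5: α=-2, u≡2; β=-2, v≡3 (mod 5); (2|5)=-1, (3|5)=-1; sign (−1)^0·-1^-2·-1^-2 = +1.
(a,b)_41: α=1, u≡21; β=2, v≡2 (mod 41); (21|41)=+1, (2|41)=+1; sign (−1)^0·+1^2·+1^1 = +1.
(a,b)_43: α=1, u≡35; β=2, v≡20 (mod 43); (35|43)=+1, (20|43)=-1; sign (−1)^0·+1^2·-1^1 = -1.
(a,b)_2: α=8, β=0; u≡3, v≡1 (mod 8); ε(u)ε(v)=1·0, αω(v)=8·0, βω(u)=0·1; sum ≡ 0  ⇒  +1.
(a,b)_3: α=10, u≡2; β=6, v≡1 (mod 3); (2|3)=-1, (1|3)=+1; sign (−1)^0·-1^6·+1^10 = +1.
(a,b)_∞: sgn(1763)=+, sgn(-23)=−, so +1.
(a,b)_23: α=2, u≡14; β=3, v≡17 (mod 23); (14|23)=-1, (17|23)=-1; sign (−1)^0·-1^3·-1^2 = -1.
(1763, -23 / ℚ) ramifies at {23, 43}: a division algebra.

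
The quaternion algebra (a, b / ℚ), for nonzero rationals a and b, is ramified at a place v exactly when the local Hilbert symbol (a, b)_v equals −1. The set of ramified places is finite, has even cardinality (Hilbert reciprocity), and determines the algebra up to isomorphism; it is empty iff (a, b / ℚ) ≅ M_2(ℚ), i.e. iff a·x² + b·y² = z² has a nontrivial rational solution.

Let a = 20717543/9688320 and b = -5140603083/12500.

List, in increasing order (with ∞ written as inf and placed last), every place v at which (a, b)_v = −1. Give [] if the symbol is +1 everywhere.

Mod squares: a ≡ 7315, b ≡ -4335135. Check v ∈ {∞, 2, 3, 5, 7, 11, 17, 19, 29, 41, 53}.
v=7: a=7^3·(≡1), b=7^3·(≡3) mod 7; (1|7)=+1, (3|7)=-1; (−1)^{3·3·3}·(+1)^3·(-1)^3 = +1.
v=19: a=19^1·(≡4), b=19^1·(≡7) mod 19; (4|19)=+1, (7|19)=+1; (−1)^{1·1·9}·(+1)^1·(+1)^1 = -1.
v=11: a=11^1·(≡1), b=11^2·(≡5) mod 11; (1|11)=+1, (5|11)=+1; (−1)^{1·2·5}·(+1)^2·(+1)^1 = +1.
v=41: a=41^0·(≡6), b=41^1·(≡37) mod 41; (6|41)=-1, (37|41)=+1; (−1)^{0·1·20}·(-1)^1·(+1)^0 = -1.
v=5: a=5^-1·(≡2), b=5^-5·(≡3) mod 5; (2|5)=-1, (3|5)=-1; (−1)^{-1·-5·2}·(-1)^-5·(-1)^-1 = +1.
v=∞: 7315 > 0 and -4335135 < 0  ⇒  (a,b)_∞ = +1.
v=17: a=17^2·(≡5), b=17^0·(≡8) mod 17; (5|17)=-1, (8|17)=+1; (−1)^{2·0·8}·(-1)^0·(+1)^2 = +1.
v=53: a=53^0·(≡49), b=53^1·(≡29) mod 53; (49|53)=+1, (29|53)=+1; (−1)^{0·1·26}·(+1)^1·(+1)^0 = +1.
v=2: v_2(a)=-8, v_2(b)=-2; units ≡ 3, 1 (mod 8); ε·ε+αω+βω = 1·0+-8·0+-2·1 ≡ 0  ⇒  (a,b)_2 = +1.
v=29: a=29^-2·(≡25), b=29^0·(≡21) mod 29; (25|29)=+1, (21|29)=-1; (−1)^{-2·0·14}·(+1)^0·(-1)^-2 = +1.
v=3: a=3^-2·(≡1), b=3^1·(≡1) mod 3; (1|3)=+1, (1|3)=+1; (−1)^{-2·1·1}·(+1)^1·(+1)^-2 = +1.
Ram(7315, -4335135) = {19, 41}; no ℚ_19-point on the conic.

[19, 41]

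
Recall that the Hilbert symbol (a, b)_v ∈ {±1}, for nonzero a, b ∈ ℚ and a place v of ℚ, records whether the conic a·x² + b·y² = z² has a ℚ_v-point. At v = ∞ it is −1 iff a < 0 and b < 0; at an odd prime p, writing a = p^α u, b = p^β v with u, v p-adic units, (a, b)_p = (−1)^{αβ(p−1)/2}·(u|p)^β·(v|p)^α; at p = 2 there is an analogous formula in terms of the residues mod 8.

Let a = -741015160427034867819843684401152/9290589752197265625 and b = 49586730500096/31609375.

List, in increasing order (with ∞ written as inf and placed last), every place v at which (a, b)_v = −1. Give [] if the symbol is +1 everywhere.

[2, 7, 29, 37]

(a, b) ≡ (-37, 10012163) mod (ℚ^×)²; places V = {2, 3, 5, 7, 17, 19, 23, 29, 31, 37, 43, ∞}.
(a,b)_5: α=-16, u≡2; β=-6, v≡2 (mod 5); (2|5)=-1, (2|5)=-1; sign (−1)^0·-1^-6·-1^-16 = +1.
(a,b)_43: α=2, u≡15; β=1, v≡39 (mod 43); (15|43)=+1, (39|43)=-1; sign (−1)^0·+1^1·-1^2 = +1.
(a,b)_2: α=28, β=16; u≡3, v≡3 (mod 8); ε(u)ε(v)=1·1, αω(v)=28·1, βω(u)=16·1; sum ≡ 1  ⇒  -1.
(a,b)_37: α=3, u≡10; β=1, v≡6 (mod 37); (10|37)=+1, (6|37)=-1; sign (−1)^0·+1^1·-1^3 = -1.
(a,b)_29: α=2, u≡19; β=1, v≡15 (mod 29); (19|29)=-1, (15|29)=-1; sign (−1)^0·-1^1·-1^2 = -1.
(a,b)_17: α=-4, u≡3; β=-2, v≡2 (mod 17); (3|17)=-1, (2|17)=+1; sign (−1)^0·-1^-2·+1^-4 = +1.
(a,b)_7: α=0, u≡5; β=-1, v≡3 (mod 7); (5|7)=-1, (3|7)=-1; sign (−1)^0·-1^-1·-1^0 = -1.
(a,b)_19: α=4, u≡17; β=0, v≡18 (mod 19); (17|19)=+1, (18|19)=-1; sign (−1)^0·+1^0·-1^4 = +1.
(a,b)_3: α=-6, u≡2; β=0, v≡2 (mod 3); (2|3)=-1, (2|3)=-1; sign (−1)^0·-1^0·-1^-6 = +1.
(a,b)_31: α=2, u≡4; β=1, v≡21 (mod 31); (4|31)=+1, (21|31)=-1; sign (−1)^0·+1^1·-1^2 = +1.
(a,b)_∞: sgn(-37)=−, sgn(10012163)=+, so +1.
(a,b)_23: α=4, u≡12; β=2, v≡14 (mod 23); (12|23)=+1, (14|23)=-1; sign (−1)^0·+1^2·-1^4 = +1.
(-37, 10012163 / ℚ) ramifies at {2, 7, 29, 37}: a division algebra.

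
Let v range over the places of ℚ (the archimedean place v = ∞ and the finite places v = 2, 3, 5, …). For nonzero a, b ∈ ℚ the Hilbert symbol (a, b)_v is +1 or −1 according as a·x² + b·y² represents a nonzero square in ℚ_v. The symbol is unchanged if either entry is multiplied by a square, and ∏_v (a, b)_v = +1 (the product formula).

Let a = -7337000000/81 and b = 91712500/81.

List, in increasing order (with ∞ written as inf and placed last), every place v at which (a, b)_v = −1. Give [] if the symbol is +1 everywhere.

[5, 23]

(a, b) ≡ (-7337, 36685) mod (ℚ^×)²; places V = {2, 3, 5, 11, 23, 29, ∞}.
(a,b)_11: α=1, u≡1; β=1, v≡7 (mod 11); (1|11)=+1, (7|11)=-1; sign (−1)^1·+1^1·-1^1 = +1.
(a,b)_29: α=1, u≡19; β=1, v≡11 (mod 29); (19|29)=-1, (11|29)=-1; sign (−1)^0·-1^1·-1^1 = +1.
(a,b)_23: α=1, u≡13; β=1, v≡3 (mod 23); (13|23)=+1, (3|23)=+1; sign (−1)^1·+1^1·+1^1 = -1.
(a,b)_3: α=-4, u≡1; β=-4, v≡1 (mod 3); (1|3)=+1, (1|3)=+1; sign (−1)^0·+1^-4·+1^-4 = +1.
(a,b)_5: α=6, u≡2; β=5, v≡3 (mod 5); (2|5)=-1, (3|5)=-1; sign (−1)^0·-1^5·-1^6 = -1.
(a,b)_2: α=6, β=2; u≡7, v≡5 (mod 8); ε(u)ε(v)=1·0, αω(v)=6·1, βω(u)=2·0; sum ≡ 0  ⇒  +1.
(a,b)_∞: sgn(-7337)=−, sgn(36685)=+, so +1.
|Ram(-7337, 36685)| = 2, even; anisotropic at {5, 23}.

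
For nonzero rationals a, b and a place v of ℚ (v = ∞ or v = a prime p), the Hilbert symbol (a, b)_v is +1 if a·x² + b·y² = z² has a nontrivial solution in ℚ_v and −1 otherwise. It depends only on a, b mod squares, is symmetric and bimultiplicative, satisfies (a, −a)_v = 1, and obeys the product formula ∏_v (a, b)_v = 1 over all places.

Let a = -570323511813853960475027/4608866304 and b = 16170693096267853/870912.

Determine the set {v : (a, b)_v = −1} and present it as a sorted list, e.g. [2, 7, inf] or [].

[2, 3, 13, 19]

(a, b) ≡ (-100282, 546) mod (ℚ^×)²; places V = {2, 3, 7, 11, 13, 19, 23, 29, ∞}.
(a,b)_23: α=6, u≡19; β=4, v≡14 (mod 23); (19|23)=-1, (14|23)=-1; sign (−1)^0·-1^4·-1^6 = +1.
(a,b)_19: α=3, u≡5; β=2, v≡12 (mod 19); (5|19)=+1, (12|19)=-1; sign (−1)^0·+1^2·-1^3 = -1.
(a,b)_∞: sgn(-100282)=−, sgn(546)=+, so +1.
(a,b)_3: α=-8, u≡2; β=-5, v≡2 (mod 3); (2|3)=-1, (2|3)=-1; sign (−1)^0·-1^-5·-1^-8 = -1.
(a,b)_13: α=1, u≡7; β=1, v≡10 (mod 13); (7|13)=-1, (10|13)=+1; sign (−1)^0·-1^1·+1^1 = -1.
(a,b)_11: α=6, u≡1; β=4, v≡10 (mod 11); (1|11)=+1, (10|11)=-1; sign (−1)^0·+1^4·-1^6 = +1.
(a,b)_7: α=-3, u≡6; β=-1, v≡2 (mod 7); (6|7)=-1, (2|7)=+1; sign (−1)^1·-1^-1·+1^-3 = +1.
(a,b)_2: α=-11, β=-9; u≡3, v≡1 (mod 8); ε(u)ε(v)=1·0, αω(v)=-11·0, βω(u)=-9·1; sum ≡ 1  ⇒  -1.
(a,b)_29: α=3, u≡13; β=2, v≡4 (mod 29); (13|29)=+1, (4|29)=+1; sign (−1)^0·+1^2·+1^3 = +1.
|Ram(-100282, 546)| = 4, even; anisotropic at {2, 3, 13, 19}.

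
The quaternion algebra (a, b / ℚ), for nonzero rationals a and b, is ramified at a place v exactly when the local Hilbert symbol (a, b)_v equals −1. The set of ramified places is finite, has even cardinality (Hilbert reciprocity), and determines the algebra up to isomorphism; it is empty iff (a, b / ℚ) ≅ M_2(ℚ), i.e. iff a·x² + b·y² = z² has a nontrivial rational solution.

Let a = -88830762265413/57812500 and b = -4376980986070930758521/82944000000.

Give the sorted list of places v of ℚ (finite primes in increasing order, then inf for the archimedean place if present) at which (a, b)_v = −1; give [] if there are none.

(a, b) ≡ (-7762489, -158576561) mod (ℚ^×)²; places V = {2, 3, 5, 7, 11, 13, 17, 19, 37, 41, 43, 53, ∞}.
(a,b)_∞: sgn(-7762489)=−, sgn(-158576561)=−, so -1.
(a,b)_37: α=-1, u≡36; β=1, v≡24 (mod 37); (36|37)=+1, (24|37)=-1; sign (−1)^0·+1^1·-1^-1 = -1.
(a,b)_11: α=0, u≡7; β=1, v≡8 (mod 11); (7|11)=-1, (8|11)=-1; sign (−1)^0·-1^1·-1^0 = -1.
(a,b)_43: α=1, u≡8; β=1, v≡36 (mod 43); (8|43)=-1, (36|43)=+1; sign (−1)^1·-1^1·+1^1 = +1.
(a,b)_2: α=-2, β=-16; u≡7, v≡7 (mod 8); ε(u)ε(v)=1·1, αω(v)=-2·0, βω(u)=-16·0; sum ≡ 1  ⇒  -1.
(a,b)_7: α=1, u≡5; β=6, v≡4 (mod 7); (5|7)=-1, (4|7)=+1; sign (−1)^0·-1^6·+1^1 = +1.
(a,b)_19: α=6, u≡3; β=0, v≡9 (mod 19); (3|19)=-1, (9|19)=+1; sign (−1)^0·-1^0·+1^6 = +1.
(a,b)_17: α=1, u≡3; β=5, v≡12 (mod 17); (3|17)=-1, (12|17)=-1; sign (−1)^0·-1^5·-1^1 = +1.
(a,b)_13: α=0, u≡8; β=1, v≡2 (mod 13); (8|13)=-1, (2|13)=-1; sign (−1)^0·-1^1·-1^0 = -1.
(a,b)_53: α=0, u≡3; β=2, v≡26 (mod 53); (3|53)=-1, (26|53)=-1; sign (−1)^0·-1^2·-1^0 = +1.
(a,b)_41: α=1, u≡5; β=1, v≡15 (mod 41); (5|41)=+1, (15|41)=-1; sign (−1)^0·+1^1·-1^1 = -1.
(a,b)_5: α=-8, u≡4; β=-6, v≡4 (mod 5); (4|5)=+1, (4|5)=+1; sign (−1)^0·+1^-6·+1^-8 = +1.
(a,b)_3: α=2, u≡2; β=-4, v≡1 (mod 3); (2|3)=-1, (1|3)=+1; sign (−1)^0·-1^-4·+1^2 = +1.
Ram(-7762489, -158576561) = {2, 11, 13, 37, 41, ∞}; no ℚ_2-point on the conic.

[2, 11, 13, 37, 41, inf]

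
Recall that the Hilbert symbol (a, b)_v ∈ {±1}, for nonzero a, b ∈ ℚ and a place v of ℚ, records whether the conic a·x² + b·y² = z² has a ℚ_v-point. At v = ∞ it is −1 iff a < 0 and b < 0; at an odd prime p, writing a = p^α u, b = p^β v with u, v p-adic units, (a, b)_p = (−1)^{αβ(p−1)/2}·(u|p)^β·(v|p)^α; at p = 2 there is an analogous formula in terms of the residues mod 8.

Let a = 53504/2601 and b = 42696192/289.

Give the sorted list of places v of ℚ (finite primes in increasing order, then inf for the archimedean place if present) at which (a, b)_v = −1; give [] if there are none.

(a, b) ≡ (209, 462) mod (ℚ^×)²; places V = {2, 3, 7, 11, 17, 19, ∞}.
(a,b)_11: α=1, u≡7; β=1, v≡4 (mod 11); (7|11)=-1, (4|11)=+1; sign (−1)^1·-1^1·+1^1 = +1.
(a,b)_19: α=1, u≡17; β=2, v≡4 (mod 19); (17|19)=+1, (4|19)=+1; sign (−1)^0·+1^2·+1^1 = +1.
(a,b)_3: α=-2, u≡2; β=1, v≡1 (mod 3); (2|3)=-1, (1|3)=+1; sign (−1)^0·-1^1·+1^-2 = -1.
(a,b)_17: α=-2, u≡10; β=-2, v≡12 (mod 17); (10|17)=-1, (12|17)=-1; sign (−1)^0·-1^-2·-1^-2 = +1.
(a,b)_∞: sgn(209)=+, sgn(462)=+, so +1.
(a,b)_2: α=8, β=9; u≡1, v≡7 (mod 8); ε(u)ε(v)=0·1, αω(v)=8·0, βω(u)=9·0; sum ≡ 0  ⇒  +1.
(a,b)_7: α=0, u≡6; β=1, v≡3 (mod 7); (6|7)=-1, (3|7)=-1; sign (−1)^0·-1^1·-1^0 = -1.
(209, 462 / ℚ) ramifies at {3, 7}: a division algebra.

[3, 7]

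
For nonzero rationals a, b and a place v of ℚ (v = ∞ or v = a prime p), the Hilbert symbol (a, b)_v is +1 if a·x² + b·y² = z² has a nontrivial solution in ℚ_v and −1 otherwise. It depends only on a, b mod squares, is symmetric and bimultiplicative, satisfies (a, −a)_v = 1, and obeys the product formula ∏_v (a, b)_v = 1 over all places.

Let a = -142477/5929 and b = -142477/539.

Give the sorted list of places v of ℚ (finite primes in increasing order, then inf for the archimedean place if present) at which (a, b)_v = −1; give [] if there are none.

[11, 17, 29, inf]

(a, b) ≡ (-493, -5423) mod (ℚ^×)²; places V = {2, 7, 11, 17, 29, ∞}.
(a,b)_2: α=0, β=0; u≡3, v≡1 (mod 8); ε(u)ε(v)=1·0, αω(v)=0·0, βω(u)=0·1; sum ≡ 0  ⇒  +1.
(a,b)_∞: sgn(-493)=−, sgn(-5423)=−, so -1.
(a,b)_17: α=3, u≡3; β=3, v≡16 (mod 17); (3|17)=-1, (16|17)=+1; sign (−1)^0·-1^3·+1^3 = -1.
(a,b)_29: α=1, u≡8; β=1, v≡1 (mod 29); (8|29)=-1, (1|29)=+1; sign (−1)^0·-1^1·+1^1 = -1.
(a,b)_11: α=-2, u≡10; β=-1, v≡10 (mod 11); (10|11)=-1, (10|11)=-1; sign (−1)^0·-1^-1·-1^-2 = -1.
(a,b)_7: α=-2, u≡4; β=-2, v≡2 (mod 7); (4|7)=+1, (2|7)=+1; sign (−1)^0·+1^-2·+1^-2 = +1.
(-493, -5423 / ℚ) ramifies at {11, 17, 29, ∞}: a division algebra.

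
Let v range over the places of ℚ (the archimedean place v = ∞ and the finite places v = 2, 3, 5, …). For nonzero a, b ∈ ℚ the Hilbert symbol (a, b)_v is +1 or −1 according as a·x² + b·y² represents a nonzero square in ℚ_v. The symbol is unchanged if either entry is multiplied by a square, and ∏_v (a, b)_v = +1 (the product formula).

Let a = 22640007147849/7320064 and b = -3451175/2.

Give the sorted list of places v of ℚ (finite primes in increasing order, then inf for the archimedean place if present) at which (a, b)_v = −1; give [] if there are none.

(a, b) ≡ (2410226, -276094) mod (ℚ^×)²; places V = {2, 3, 5, 7, 13, 17, 19, 23, 29, 37, 41, ∞}.
(a,b)_7: α=3, u≡2; β=1, v≡3 (mod 7); (2|7)=+1, (3|7)=-1; sign (−1)^1·+1^1·-1^3 = +1.
(a,b)_23: α=2, u≡5; β=0, v≡22 (mod 23); (5|23)=-1, (22|23)=-1; sign (−1)^0·-1^0·-1^2 = +1.
(a,b)_17: α=-1, u≡16; β=0, v≡6 (mod 17); (16|17)=+1, (6|17)=-1; sign (−1)^0·+1^0·-1^-1 = -1.
(a,b)_13: α=1, u≡4; β=1, v≡12 (mod 13); (4|13)=+1, (12|13)=+1; sign (−1)^0·+1^1·+1^1 = +1.
(a,b)_37: α=2, u≡10; β=1, v≡1 (mod 37); (10|37)=+1, (1|37)=+1; sign (−1)^0·+1^1·+1^2 = +1.
(a,b)_41: α=1, u≡36; β=1, v≡40 (mod 41); (36|41)=+1, (40|41)=+1; sign (−1)^0·+1^1·+1^1 = +1.
(a,b)_5: α=0, u≡1; β=2, v≡4 (mod 5); (1|5)=+1, (4|5)=+1; sign (−1)^0·+1^2·+1^0 = +1.
(a,b)_29: α=-2, u≡7; β=0, v≡14 (mod 29); (7|29)=+1, (14|29)=-1; sign (−1)^0·+1^0·-1^-2 = +1.
(a,b)_3: α=2, u≡2; β=0, v≡2 (mod 3); (2|3)=-1, (2|3)=-1; sign (−1)^0·-1^0·-1^2 = +1.
(a,b)_∞: sgn(2410226)=+, sgn(-276094)=−, so +1.
(a,b)_2: α=-9, β=-1; u≡1, v≡1 (mod 8); ε(u)ε(v)=0·0, αω(v)=-9·0, βω(u)=-1·0; sum ≡ 0  ⇒  +1.
(a,b)_19: α=1, u≡3; β=0, v≡2 (mod 19); (3|19)=-1, (2|19)=-1; sign (−1)^0·-1^0·-1^1 = -1.
|Ram(2410226, -276094)| = 2, even; anisotropic at {17, 19}.

[17, 19]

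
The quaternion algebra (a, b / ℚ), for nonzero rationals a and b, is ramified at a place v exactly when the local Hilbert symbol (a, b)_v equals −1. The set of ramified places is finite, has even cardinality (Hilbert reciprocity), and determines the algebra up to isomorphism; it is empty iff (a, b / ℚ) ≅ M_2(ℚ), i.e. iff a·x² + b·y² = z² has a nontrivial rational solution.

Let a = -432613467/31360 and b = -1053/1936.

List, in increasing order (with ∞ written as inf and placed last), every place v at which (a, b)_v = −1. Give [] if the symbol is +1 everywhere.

Mod squares: a ≡ -1870, b ≡ -13. Check v ∈ {∞, 2, 3, 5, 7, 11, 13, 17}.
v=∞: -1870 < 0 and -13 < 0  ⇒  (a,b)_∞ = -1.
v=17: a=17^1·(≡15), b=17^0·(≡8) mod 17; (15|17)=+1, (8|17)=+1; (−1)^{1·0·8}·(+1)^0·(+1)^1 = +1.
v=11: a=11^1·(≡10), b=11^-2·(≡5) mod 11; (10|11)=-1, (5|11)=+1; (−1)^{1·-2·5}·(-1)^-2·(+1)^1 = +1.
v=2: v_2(a)=-7, v_2(b)=-4; units ≡ 1, 3 (mod 8); ε·ε+αω+βω = 0·1+-7·1+-4·0 ≡ 1  ⇒  (a,b)_2 = -1.
v=5: a=5^-1·(≡4), b=5^0·(≡2) mod 5; (4|5)=+1, (2|5)=-1; (−1)^{-1·0·2}·(+1)^0·(-1)^-1 = -1.
v=7: a=7^-2·(≡5), b=7^0·(≡1) mod 7; (5|7)=-1, (1|7)=+1; (−1)^{-2·0·3}·(-1)^0·(+1)^-2 = +1.
v=3: a=3^4·(≡2), b=3^4·(≡2) mod 3; (2|3)=-1, (2|3)=-1; (−1)^{4·4·1}·(-1)^4·(-1)^4 = +1.
v=13: a=13^4·(≡6), b=13^1·(≡3) mod 13; (6|13)=-1, (3|13)=+1; (−1)^{4·1·6}·(-1)^1·(+1)^4 = -1.
(-1870, -13 / ℚ) ramifies at {2, 5, 13, ∞}: a division algebra.

[2, 5, 13, inf]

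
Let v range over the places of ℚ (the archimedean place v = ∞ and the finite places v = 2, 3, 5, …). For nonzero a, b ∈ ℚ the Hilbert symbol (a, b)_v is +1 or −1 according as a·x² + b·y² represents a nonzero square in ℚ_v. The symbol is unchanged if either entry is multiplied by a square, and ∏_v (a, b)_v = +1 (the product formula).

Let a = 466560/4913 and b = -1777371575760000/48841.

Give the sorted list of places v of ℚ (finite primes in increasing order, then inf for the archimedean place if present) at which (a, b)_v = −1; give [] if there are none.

Mod squares: a ≡ 170, b ≡ -66. Check v ∈ {∞, 2, 3, 5, 11, 13, 17, 31}.
v=11: a=11^0·(≡4), b=11^1·(≡3) mod 11; (4|11)=+1, (3|11)=+1; (−1)^{0·1·5}·(+1)^1·(+1)^0 = +1.
v=5: a=5^1·(≡4), b=5^4·(≡4) mod 5; (4|5)=+1, (4|5)=+1; (−1)^{1·4·2}·(+1)^4·(+1)^1 = +1.
v=13: a=13^0·(≡10), b=13^-2·(≡9) mod 13; (10|13)=+1, (9|13)=+1; (−1)^{0·-2·6}·(+1)^-2·(+1)^0 = +1.
v=3: a=3^6·(≡2), b=3^7·(≡2) mod 3; (2|3)=-1, (2|3)=-1; (−1)^{6·7·1}·(-1)^7·(-1)^6 = -1.
v=31: a=31^0·(≡11), b=31^4·(≡22) mod 31; (11|31)=-1, (22|31)=-1; (−1)^{0·4·15}·(-1)^4·(-1)^0 = +1.
v=17: a=17^-3·(≡12), b=17^-2·(≡16) mod 17; (12|17)=-1, (16|17)=+1; (−1)^{-3·-2·8}·(-1)^-2·(+1)^-3 = +1.
v=∞: 170 > 0 and -66 < 0  ⇒  (a,b)_∞ = +1.
v=2: v_2(a)=7, v_2(b)=7; units ≡ 5, 7 (mod 8); ε·ε+αω+βω = 0·1+7·0+7·1 ≡ 1  ⇒  (a,b)_2 = -1.
|Ram(170, -66)| = 2, even; anisotropic at {2, 3}.

[2, 3]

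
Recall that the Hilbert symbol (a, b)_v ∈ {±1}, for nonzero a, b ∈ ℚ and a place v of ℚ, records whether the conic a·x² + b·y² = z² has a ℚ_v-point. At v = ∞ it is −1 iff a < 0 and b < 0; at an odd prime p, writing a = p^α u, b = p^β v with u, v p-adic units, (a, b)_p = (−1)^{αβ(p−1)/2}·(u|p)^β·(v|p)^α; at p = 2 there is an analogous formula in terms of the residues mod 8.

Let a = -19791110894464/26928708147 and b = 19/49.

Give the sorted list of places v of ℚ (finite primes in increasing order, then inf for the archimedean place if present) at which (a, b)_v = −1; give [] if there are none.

Mod squares: a ≡ -138, b ≡ 19. Check v ∈ {∞, 2, 3, 7, 11, 13, 17, 19, 23, 29, 53}.
v=19: a=19^0·(≡10), b=19^1·(≡7) mod 19; (10|19)=-1, (7|19)=+1; (−1)^{0·1·9}·(-1)^1·(+1)^0 = -1.
v=7: a=7^2·(≡1), b=7^-2·(≡5) mod 7; (1|7)=+1, (5|7)=-1; (−1)^{2·-2·3}·(+1)^-2·(-1)^2 = +1.
v=53: a=53^2·(≡19), b=53^0·(≡35) mod 53; (19|53)=-1, (35|53)=-1; (−1)^{2·0·26}·(-1)^0·(-1)^2 = +1.
v=11: a=11^-4·(≡3), b=11^0·(≡6) mod 11; (3|11)=+1, (6|11)=-1; (−1)^{-4·0·5}·(+1)^0·(-1)^-4 = +1.
v=3: a=3^-7·(≡2), b=3^0·(≡1) mod 3; (2|3)=-1, (1|3)=+1; (−1)^{-7·0·1}·(-1)^0·(+1)^-7 = +1.
v=∞: -138 < 0 and 19 > 0  ⇒  (a,b)_∞ = +1.
v=23: a=23^1·(≡10), b=23^0·(≡14) mod 23; (10|23)=-1, (14|23)=-1; (−1)^{1·0·11}·(-1)^0·(-1)^1 = -1.
v=29: a=29^-2·(≡20), b=29^0·(≡14) mod 29; (20|29)=+1, (14|29)=-1; (−1)^{-2·0·14}·(+1)^0·(-1)^-2 = +1.
v=13: a=13^2·(≡5), b=13^0·(≡11) mod 13; (5|13)=-1, (11|13)=-1; (−1)^{2·0·6}·(-1)^0·(-1)^2 = +1.
v=2: v_2(a)=7, v_2(b)=0; units ≡ 3, 3 (mod 8); ε·ε+αω+βω = 1·1+7·1+0·1 ≡ 0  ⇒  (a,b)_2 = +1.
v=17: a=17^2·(≡15), b=17^0·(≡16) mod 17; (15|17)=+1, (16|17)=+1; (−1)^{2·0·8}·(+1)^0·(+1)^2 = +1.
Ram(-138, 19) = {19, 23}; no ℚ_19-point on the conic.

[19, 23]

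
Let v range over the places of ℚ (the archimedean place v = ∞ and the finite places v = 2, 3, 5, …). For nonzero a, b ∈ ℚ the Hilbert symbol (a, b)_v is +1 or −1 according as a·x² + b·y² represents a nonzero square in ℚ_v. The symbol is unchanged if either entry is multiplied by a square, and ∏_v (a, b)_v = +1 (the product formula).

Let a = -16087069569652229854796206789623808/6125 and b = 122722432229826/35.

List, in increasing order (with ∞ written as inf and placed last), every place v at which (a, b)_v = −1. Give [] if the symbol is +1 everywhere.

[2, 31, 41, 53]

Mod squares: a ≡ -197210, b ≡ 2881115510. Check v ∈ {∞, 2, 3, 5, 7, 11, 13, 31, 37, 41, 47, 53}.
v=5: a=5^-3·(≡3), b=5^-1·(≡3) mod 5; (3|5)=-1, (3|5)=-1; (−1)^{-3·-1·2}·(-1)^-1·(-1)^-3 = +1.
v=2: v_2(a)=25, v_2(b)=1; units ≡ 3, 3 (mod 8); ε·ε+αω+βω = 1·1+25·1+1·1 ≡ 1  ⇒  (a,b)_2 = -1.
v=37: a=37^3·(≡2), b=37^2·(≡1) mod 37; (2|37)=-1, (1|37)=+1; (−1)^{3·2·18}·(-1)^2·(+1)^3 = +1.
v=3: a=3^0·(≡1), b=3^2·(≡2) mod 3; (1|3)=+1, (2|3)=-1; (−1)^{0·2·1}·(+1)^2·(-1)^0 = +1.
v=13: a=13^1·(≡1), b=13^1·(≡12) mod 13; (1|13)=+1, (12|13)=+1; (−1)^{1·1·6}·(+1)^1·(+1)^1 = +1.
v=∞: -197210 < 0 and 2881115510 > 0  ⇒  (a,b)_∞ = +1.
v=7: a=7^-2·(≡4), b=7^-1·(≡6) mod 7; (4|7)=+1, (6|7)=-1; (−1)^{-2·-1·3}·(+1)^-1·(-1)^-2 = +1.
v=53: a=53^2·(≡35), b=53^1·(≡36) mod 53; (35|53)=-1, (36|53)=+1; (−1)^{2·1·26}·(-1)^1·(+1)^2 = -1.
v=31: a=31^2·(≡3), b=31^1·(≡9) mod 31; (3|31)=-1, (9|31)=+1; (−1)^{2·1·15}·(-1)^1·(+1)^2 = -1.
v=41: a=41^3·(≡30), b=41^1·(≡37) mod 41; (30|41)=-1, (37|41)=+1; (−1)^{3·1·20}·(-1)^1·(+1)^3 = -1.
v=47: a=47^2·(≡28), b=47^1·(≡21) mod 47; (28|47)=+1, (21|47)=+1; (−1)^{2·1·23}·(+1)^1·(+1)^2 = +1.
v=11: a=11^6·(≡1), b=11^2·(≡5) mod 11; (1|11)=+1, (5|11)=+1; (−1)^{6·2·5}·(+1)^2·(+1)^6 = +1.
Ram(-197210, 2881115510) = {2, 31, 41, 53}; no ℚ_2-point on the conic.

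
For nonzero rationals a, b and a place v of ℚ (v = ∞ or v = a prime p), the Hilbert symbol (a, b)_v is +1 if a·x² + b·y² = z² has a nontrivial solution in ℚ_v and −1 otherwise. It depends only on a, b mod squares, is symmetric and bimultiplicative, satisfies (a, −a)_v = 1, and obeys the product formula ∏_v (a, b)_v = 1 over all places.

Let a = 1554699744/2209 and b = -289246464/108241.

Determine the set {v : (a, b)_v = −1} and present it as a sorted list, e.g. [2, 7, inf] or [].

(a, b) ≡ (1199614, -13949) mod (ℚ^×)²; places V = {2, 3, 7, 13, 29, 37, 43, 47, ∞}.
(a,b)_3: α=4, u≡1; β=4, v≡1 (mod 3); (1|3)=+1, (1|3)=+1; sign (−1)^0·+1^4·+1^4 = +1.
(a,b)_29: α=1, u≡19; β=1, v≡21 (mod 29); (19|29)=-1, (21|29)=-1; sign (−1)^0·-1^1·-1^1 = +1.
(a,b)_7: α=0, u≡6; β=-2, v≡1 (mod 7); (6|7)=-1, (1|7)=+1; sign (−1)^0·-1^-2·+1^0 = +1.
(a,b)_2: α=5, β=8; u≡7, v≡3 (mod 8); ε(u)ε(v)=1·1, αω(v)=5·1, βω(u)=8·0; sum ≡ 0  ⇒  +1.
(a,b)_37: α=1, u≡26; β=1, v≡30 (mod 37); (26|37)=+1, (30|37)=+1; sign (−1)^0·+1^1·+1^1 = +1.
(a,b)_47: α=-2, u≡45; β=-2, v≡45 (mod 47); (45|47)=-1, (45|47)=-1; sign (−1)^0·-1^-2·-1^-2 = +1.
(a,b)_13: α=1, u≡3; β=1, v≡2 (mod 13); (3|13)=+1, (2|13)=-1; sign (−1)^0·+1^1·-1^1 = -1.
(a,b)_∞: sgn(1199614)=+, sgn(-13949)=−, so +1.
(a,b)_43: α=1, u≡2; β=0, v≡26 (mod 43); (2|43)=-1, (26|43)=-1; sign (−1)^0·-1^0·-1^1 = -1.
Ram(1199614, -13949) = {13, 43}; no ℚ_13-point on the conic.

[13, 43]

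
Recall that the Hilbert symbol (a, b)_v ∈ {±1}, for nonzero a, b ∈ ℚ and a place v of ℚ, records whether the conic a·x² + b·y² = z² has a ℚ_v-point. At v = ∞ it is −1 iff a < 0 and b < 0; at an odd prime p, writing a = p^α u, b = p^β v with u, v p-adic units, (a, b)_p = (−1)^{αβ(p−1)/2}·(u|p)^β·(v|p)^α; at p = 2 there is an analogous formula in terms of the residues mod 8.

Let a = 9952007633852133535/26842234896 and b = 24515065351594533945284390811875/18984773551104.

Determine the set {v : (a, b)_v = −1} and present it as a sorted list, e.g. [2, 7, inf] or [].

Mod squares: a ≡ 1615, b ≡ 11339. Check v ∈ {∞, 2, 3, 5, 7, 17, 19, 23, 29, 37, 41, 43}.
v=29: a=29^2·(≡4), b=29^5·(≡27) mod 29; (4|29)=+1, (27|29)=-1; (−1)^{2·5·14}·(+1)^5·(-1)^2 = +1.
v=37: a=37^-2·(≡6), b=37^0·(≡29) mod 37; (6|37)=-1, (29|37)=-1; (−1)^{-2·0·18}·(-1)^0·(-1)^-2 = +1.
v=2: v_2(a)=-4, v_2(b)=-10; units ≡ 7, 3 (mod 8); ε·ε+αω+βω = 1·1+-4·1+-10·0 ≡ 1  ⇒  (a,b)_2 = -1.
v=7: a=7^2·(≡6), b=7^2·(≡6) mod 7; (6|7)=-1, (6|7)=-1; (−1)^{2·2·3}·(-1)^2·(-1)^2 = +1.
v=∞: 1615 > 0 and 11339 > 0  ⇒  (a,b)_∞ = +1.
v=3: a=3^-6·(≡1), b=3^-8·(≡2) mod 3; (1|3)=+1, (2|3)=-1; (−1)^{-6·-8·1}·(+1)^-8·(-1)^-6 = +1.
v=41: a=41^-2·(≡1), b=41^-4·(≡5) mod 41; (1|41)=+1, (5|41)=+1; (−1)^{-2·-4·20}·(+1)^-4·(+1)^-2 = +1.
v=43: a=43^2·(≡16), b=43^4·(≡30) mod 43; (16|43)=+1, (30|43)=-1; (−1)^{2·4·21}·(+1)^4·(-1)^2 = +1.
v=19: a=19^1·(≡7), b=19^2·(≡18) mod 19; (7|19)=+1, (18|19)=-1; (−1)^{1·2·9}·(+1)^2·(-1)^1 = -1.
v=5: a=5^1·(≡2), b=5^4·(≡1) mod 5; (2|5)=-1, (1|5)=+1; (−1)^{1·4·2}·(-1)^4·(+1)^1 = +1.
v=23: a=23^4·(≡15), b=23^5·(≡17) mod 23; (15|23)=-1, (17|23)=-1; (−1)^{4·5·11}·(-1)^5·(-1)^4 = -1.
v=17: a=17^3·(≡12), b=17^3·(≡8) mod 17; (12|17)=-1, (8|17)=+1; (−1)^{3·3·8}·(-1)^3·(+1)^3 = -1.
|Ram(1615, 11339)| = 4, even; anisotropic at {2, 17, 19, 23}.

[2, 17, 19, 23]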